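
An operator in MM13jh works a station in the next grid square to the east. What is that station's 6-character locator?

Longitude subsquare j = 9; +1 → 10 = k.
The latitude characters are unchanged.

MM13kh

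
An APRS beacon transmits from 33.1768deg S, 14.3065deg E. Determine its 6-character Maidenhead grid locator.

JF76dt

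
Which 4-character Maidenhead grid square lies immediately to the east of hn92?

IN02

Longitude square 9; +1 → 10, wraps to 0, carry into field.
Longitude field H = 7; +1 → 8 = I.
The latitude characters are unchanged.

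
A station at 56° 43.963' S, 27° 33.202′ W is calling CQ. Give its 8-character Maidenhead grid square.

HD63fg34

Shift to the Maidenhead origin (180°W, 90°S): lon 152.44663, lat 33.26728.
Field: 152.44663/20 → 7 → H, 33.26728/10 → 3 → D; chars HD.
Square: 12.44663/2 → 6, 3.26728/1 → 3; chars 63.
Subsquare: 0.44663/0.0833333 → 5 → f, 0.26728/0.0416667 → 6 → g; chars fg.
Extended square: 0.02997/0.00833333 → 3, 0.01728/0.00416667 → 4; chars 34.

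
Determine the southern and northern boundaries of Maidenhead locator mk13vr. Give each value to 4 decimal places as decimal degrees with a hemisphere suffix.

13.7083° N, 13.7500° N

Field M=12, K=10: +12·20° lon, +10·10° lat → SW at lon 60°, lat 10°.
Square 1, 3: +1·2° lon, +3·1° lat → SW at lon 62°, lat 13°.
Subsquare v=21, r=17: +21·0.0833333° lon, +17·0.0416667° lat → SW at lon 63.75°, lat 13.7083°.
Cell spans 0.0833333° lon × 0.0416667° lat.
south 13.7083° N, north 13.7500° N.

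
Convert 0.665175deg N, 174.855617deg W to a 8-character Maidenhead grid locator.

AJ20np79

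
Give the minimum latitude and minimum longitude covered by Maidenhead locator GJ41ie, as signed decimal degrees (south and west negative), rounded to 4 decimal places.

1.1667, -51.3333

Field G=6, J=9: +6·20° lon, +9·10° lat → SW at lon -60°, lat 0°.
Square 4, 1: +4·2° lon, +1·1° lat → SW at lon -52°, lat 1°.
Subsquare i=8, e=4: +8·0.0833333° lon, +4·0.0416667° lat → SW at lon -51.3333°, lat 1.16667°.
latitude 1.1667, longitude -51.3333.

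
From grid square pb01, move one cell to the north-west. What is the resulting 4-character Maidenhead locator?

Longitude square 0; −1 → -1, wraps to 9, carry into field.
Longitude field P = 15; −1 → 14 = O.
Latitude square 1; +1 → 2.

OB92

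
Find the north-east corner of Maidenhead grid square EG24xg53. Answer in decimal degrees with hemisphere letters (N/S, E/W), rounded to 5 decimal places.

Field E=4, G=6: +4·20° lon, +6·10° lat → SW at lon -100°, lat -30°.
Square 2, 4: +2·2° lon, +4·1° lat → SW at lon -96°, lat -26°.
Subsquare x=23, g=6: +23·0.0833333° lon, +6·0.0416667° lat → SW at lon -94.0833°, lat -25.75°.
Extended square 5, 3: +5·0.00833333° lon, +3·0.00416667° lat → SW at lon -94.0417°, lat -25.7375°.
Cell spans 0.00833333° lon × 0.00416667° lat. NE corner is SW corner plus one full cell.
latitude 25.73333° S, longitude 94.03333° W.

25.73333° S, 94.03333° W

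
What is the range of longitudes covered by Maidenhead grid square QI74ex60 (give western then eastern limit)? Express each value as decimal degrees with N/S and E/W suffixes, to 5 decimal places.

154.38333° E, 154.39167° E

Field Q=16, I=8: +16·20° lon, +8·10° lat → SW at lon 140°, lat -10°.
Square 7, 4: +7·2° lon, +4·1° lat → SW at lon 154°, lat -6°.
Subsquare e=4, x=23: +4·0.0833333° lon, +23·0.0416667° lat → SW at lon 154.333°, lat -5.04167°.
Extended square 6, 0: +6·0.00833333° lon, +0·0.00416667° lat → SW at lon 154.383°, lat -5.04167°.
Cell spans 0.00833333° lon × 0.00416667° lat.
west 154.38333° E, east 154.39167° E.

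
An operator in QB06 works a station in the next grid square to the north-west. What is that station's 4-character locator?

PB97

Longitude square 0; −1 → -1, wraps to 9, carry into field.
Longitude field Q = 16; −1 → 15 = P.
Latitude square 6; +1 → 7.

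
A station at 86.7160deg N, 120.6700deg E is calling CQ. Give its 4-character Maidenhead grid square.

Offset from 180°W / 90°S: lon 300.67°, lat 176.72°.
Field: 300.67/20 → 15 → P, 176.72/10 → 17 → R; chars PR.
Square: 0.67/2 → 0, 6.72/1 → 6; chars 06.

PR06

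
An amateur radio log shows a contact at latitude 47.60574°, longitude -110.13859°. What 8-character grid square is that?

DN47wo35

Offset from 180°W / 90°S: lon 69.86141°, lat 137.60574°.
Field: 69.86141/20 → 3 → D, 137.60574/10 → 13 → N; chars DN.
Square: 9.86141/2 → 4, 7.60574/1 → 7; chars 47.
Subsquare: 1.86141/0.0833333 → 22 → w, 0.60574/0.0416667 → 14 → o; chars wo.
Extended square: 0.02808/0.00833333 → 3, 0.02241/0.00416667 → 5; chars 35.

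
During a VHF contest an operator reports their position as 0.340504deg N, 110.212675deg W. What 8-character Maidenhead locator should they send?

DJ40vi41

Shift to the Maidenhead origin (180°W, 90°S): lon 69.78732, lat 90.34050.
Field: 69.78732/20 → 3 → D, 90.34050/10 → 9 → J; chars DJ.
Square: 9.78732/2 → 4, 0.34050/1 → 0; chars 40.
Subsquare: 1.78732/0.0833333 → 21 → v, 0.34050/0.0416667 → 8 → i; chars vi.
Extended square: 0.03732/0.00833333 → 4, 0.00717/0.00416667 → 1; chars 41.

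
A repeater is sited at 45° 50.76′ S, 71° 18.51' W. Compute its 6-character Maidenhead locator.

FE44id

Offset from 180°W / 90°S: lon 108.6915°, lat 44.1540°.
Field: lon ⌊108.6915/20⌋ = 5 → F; lat ⌊44.1540/10⌋ = 4 → E.
Square: lon ⌊8.6915/2⌋ = 4; lat ⌊4.1540/1⌋ = 4.
Subsquare: lon ⌊0.6915/0.0833333⌋ = 8 → i; lat ⌊0.1540/0.0416667⌋ = 3 → d.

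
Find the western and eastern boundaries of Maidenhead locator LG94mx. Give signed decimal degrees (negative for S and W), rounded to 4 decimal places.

Field L=11, G=6: +11·20° lon, +6·10° lat → SW at lon 40°, lat -30°.
Square 9, 4: +9·2° lon, +4·1° lat → SW at lon 58°, lat -26°.
Subsquare m=12, x=23: +12·0.0833333° lon, +23·0.0416667° lat → SW at lon 59°, lat -25.0417°.
Cell spans 0.0833333° lon × 0.0416667° lat.
west 59.0000, east 59.0833.

59.0000, 59.0833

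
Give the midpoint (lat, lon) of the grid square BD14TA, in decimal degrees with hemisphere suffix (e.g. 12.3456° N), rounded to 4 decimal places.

55.9792° S, 156.3750° W

Field B=1, D=3: +1·20° lon, +3·10° lat → SW at lon -160°, lat -60°.
Square 1, 4: +1·2° lon, +4·1° lat → SW at lon -158°, lat -56°.
Subsquare t=19, a=0: +19·0.0833333° lon, +0·0.0416667° lat → SW at lon -156.417°, lat -56°.
Cell spans 0.0833333° lon × 0.0416667° lat. Centre is SW corner plus half of each.
latitude 55.9792° S, longitude 156.3750° W.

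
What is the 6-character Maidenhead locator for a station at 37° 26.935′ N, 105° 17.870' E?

OM27pk

Shift to the Maidenhead origin (180°W, 90°S): lon 285.2978, lat 127.4489.
Field: lon ⌊285.2978/20⌋ = 14 → O; lat ⌊127.4489/10⌋ = 12 → M.
Square: lon ⌊5.2978/2⌋ = 2; lat ⌊7.4489/1⌋ = 7.
Subsquare: lon ⌊1.2978/0.0833333⌋ = 15 → p; lat ⌊0.4489/0.0416667⌋ = 10 → k.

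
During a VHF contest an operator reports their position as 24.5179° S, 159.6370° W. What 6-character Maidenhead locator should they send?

Add 180° to longitude and 90° to latitude: 20.3630, 65.4821.
Field: 20.3630/20 → 1 → B, 65.4821/10 → 6 → G; chars BG.
Square: 0.3630/2 → 0, 5.4821/1 → 5; chars 05.
Subsquare: 0.3630/0.0833333 → 4 → e, 0.4821/0.0416667 → 11 → l; chars el.

BG05el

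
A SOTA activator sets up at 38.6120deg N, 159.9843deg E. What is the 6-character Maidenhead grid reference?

Shift to the Maidenhead origin (180°W, 90°S): lon 339.9843, lat 128.6120.
Field (20°×10°, letters A–R): 339.9843/20 → 16 → Q, 128.6120/10 → 12 → M; chars QM.
Square (2°×1°, digits 0–9): 19.9843/2 → 9, 8.6120/1 → 8; chars 98.
Subsquare (5′×2.5′, letters a–x): 1.9843/0.0833333 → 23 → x, 0.6120/0.0416667 → 14 → o; chars xo.

QM98xo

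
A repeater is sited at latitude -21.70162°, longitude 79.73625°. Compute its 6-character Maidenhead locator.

MG98uh

Offset from 180°W / 90°S: lon 259.7362°, lat 68.2984°.
Field: 259.7362/20 → 12 → M, 68.2984/10 → 6 → G; chars MG.
Square: 19.7362/2 → 9, 8.2984/1 → 8; chars 98.
Subsquare: 1.7362/0.0833333 → 20 → u, 0.2984/0.0416667 → 7 → h; chars uh.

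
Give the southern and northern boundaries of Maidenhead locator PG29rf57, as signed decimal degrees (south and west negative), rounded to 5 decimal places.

-20.76250, -20.75833

Field P=15, G=6: +15·20° lon, +6·10° lat → SW at lon 120°, lat -30°.
Square 2, 9: +2·2° lon, +9·1° lat → SW at lon 124°, lat -21°.
Subsquare r=17, f=5: +17·0.0833333° lon, +5·0.0416667° lat → SW at lon 125.417°, lat -20.7917°.
Extended square 5, 7: +5·0.00833333° lon, +7·0.00416667° lat → SW at lon 125.458°, lat -20.7625°.
Cell spans 0.00833333° lon × 0.00416667° lat.
south -20.76250, north -20.75833.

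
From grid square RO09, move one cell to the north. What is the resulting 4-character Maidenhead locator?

Latitude square 9; +1 → 10, wraps to 0, carry into field.
Latitude field O = 14; +1 → 15 = P.
The longitude characters are unchanged.

RP00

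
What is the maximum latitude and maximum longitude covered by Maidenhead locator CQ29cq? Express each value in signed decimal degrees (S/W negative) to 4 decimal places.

79.7083, -135.7500

Field C=2, Q=16: +2·20° lon, +16·10° lat → SW at lon -140°, lat 70°.
Square 2, 9: +2·2° lon, +9·1° lat → SW at lon -136°, lat 79°.
Subsquare c=2, q=16: +2·0.0833333° lon, +16·0.0416667° lat → SW at lon -135.833°, lat 79.6667°.
Cell spans 0.0833333° lon × 0.0416667° lat. NE corner is SW corner plus one full cell.
latitude 79.7083, longitude -135.7500.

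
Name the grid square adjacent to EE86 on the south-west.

Longitude square 8; −1 → 7.
Latitude square 6; −1 → 5.

EE75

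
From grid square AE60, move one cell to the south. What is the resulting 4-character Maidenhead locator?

AD69

Latitude square 0; −1 → -1, wraps to 9, carry into field.
Latitude field E = 4; −1 → 3 = D.
The longitude characters are unchanged.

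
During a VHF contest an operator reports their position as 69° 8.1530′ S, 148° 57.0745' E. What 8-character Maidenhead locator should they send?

QC40lu47

Offset from 180°W / 90°S: lon 328.95124°, lat 20.86412°.
Field: 328.95124/20 → 16 → Q, 20.86412/10 → 2 → C; chars QC.
Square: 8.95124/2 → 4, 0.86412/1 → 0; chars 40.
Subsquare: 0.95124/0.0833333 → 11 → l, 0.86412/0.0416667 → 20 → u; chars lu.
Extended square: 0.03457/0.00833333 → 4, 0.03078/0.00416667 → 7; chars 47.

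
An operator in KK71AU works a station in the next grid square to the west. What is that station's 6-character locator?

KK61xu

Longitude subsquare a = 0; −1 → -1, wraps to 23 = x, carry into square.
Longitude square 7; −1 → 6.
The latitude characters are unchanged.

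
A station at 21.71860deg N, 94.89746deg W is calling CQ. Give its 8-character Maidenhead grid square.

Shift to the Maidenhead origin (180°W, 90°S): lon 85.10254, lat 111.71860.
Field (20°×10°, letters A–R): 85.10254/20 → 4 → E, 111.71860/10 → 11 → L; chars EL.
Square (2°×1°, digits 0–9): 5.10254/2 → 2, 1.71860/1 → 1; chars 21.
Subsquare (5′×2.5′, letters a–x): 1.10254/0.0833333 → 13 → n, 0.71860/0.0416667 → 17 → r; chars nr.
Extended square (30″×15″, digits 0–9): 0.01921/0.00833333 → 2, 0.01027/0.00416667 → 2; chars 22.

EL21nr22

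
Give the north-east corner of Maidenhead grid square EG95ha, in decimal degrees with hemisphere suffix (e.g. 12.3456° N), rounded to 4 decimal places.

Field E=4, G=6: +4·20° lon, +6·10° lat → SW at lon -100°, lat -30°.
Square 9, 5: +9·2° lon, +5·1° lat → SW at lon -82°, lat -25°.
Subsquare h=7, a=0: +7·0.0833333° lon, +0·0.0416667° lat → SW at lon -81.4167°, lat -25°.
Cell spans 0.0833333° lon × 0.0416667° lat. NE corner is SW corner plus one full cell.
latitude 24.9583° S, longitude 81.3333° W.

24.9583° S, 81.3333° W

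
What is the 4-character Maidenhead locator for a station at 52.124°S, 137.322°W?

Offset from 180°W / 90°S: lon 42.68°, lat 37.88°.
Field: lon ⌊42.68/20⌋ = 2 → C; lat ⌊37.88/10⌋ = 3 → D.
Square: lon ⌊2.68/2⌋ = 1; lat ⌊7.88/1⌋ = 7.

CD17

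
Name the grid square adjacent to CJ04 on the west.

BJ94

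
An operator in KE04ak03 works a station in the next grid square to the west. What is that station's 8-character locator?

JE94xk93

Longitude extended square 0; −1 → -1, wraps to 9, carry into subsquare.
Longitude subsquare a = 0; −1 → -1, wraps to 23 = x, carry into square.
Longitude square 0; −1 → -1, wraps to 9, carry into field.
Longitude field K = 10; −1 → 9 = J.
The latitude characters are unchanged.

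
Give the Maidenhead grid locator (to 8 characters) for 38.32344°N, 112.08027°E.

OM68ah97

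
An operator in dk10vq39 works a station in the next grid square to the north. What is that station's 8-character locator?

DK10vr30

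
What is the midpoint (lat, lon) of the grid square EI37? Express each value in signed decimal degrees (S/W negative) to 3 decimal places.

-2.500, -93.000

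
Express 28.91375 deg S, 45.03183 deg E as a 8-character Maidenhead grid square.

Shift to the Maidenhead origin (180°W, 90°S): lon 225.03183, lat 61.08625.
Field: 225.03183/20 → 11 → L, 61.08625/10 → 6 → G; chars LG.
Square: 5.03183/2 → 2, 1.08625/1 → 1; chars 21.
Subsquare: 1.03183/0.0833333 → 12 → m, 0.08625/0.0416667 → 2 → c; chars mc.
Extended square: 0.03183/0.00833333 → 3, 0.00292/0.00416667 → 0; chars 30.

LG21mc30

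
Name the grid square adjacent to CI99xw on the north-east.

DI09ax

Longitude subsquare x = 23; +1 → 24, wraps to 0 = a, carry into square.
Longitude square 9; +1 → 10, wraps to 0, carry into field.
Longitude field C = 2; +1 → 3 = D.
Latitude subsquare w = 22; +1 → 23 = x.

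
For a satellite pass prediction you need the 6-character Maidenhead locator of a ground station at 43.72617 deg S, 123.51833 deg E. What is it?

PE16sg

Add 180° to longitude and 90° to latitude: 303.5183, 46.2738.
Field (20°×10°, letters A–R): 303.5183/20 → 15 → P, 46.2738/10 → 4 → E; chars PE.
Square (2°×1°, digits 0–9): 3.5183/2 → 1, 6.2738/1 → 6; chars 16.
Subsquare (5′×2.5′, letters a–x): 1.5183/0.0833333 → 18 → s, 0.2738/0.0416667 → 6 → g; chars sg.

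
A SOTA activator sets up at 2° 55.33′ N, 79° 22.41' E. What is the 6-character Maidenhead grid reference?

MJ92qw

Shift to the Maidenhead origin (180°W, 90°S): lon 259.3735, lat 92.9222.
Field: lon ⌊259.3735/20⌋ = 12 → M; lat ⌊92.9222/10⌋ = 9 → J.
Square: lon ⌊19.3735/2⌋ = 9; lat ⌊2.9222/1⌋ = 2.
Subsquare: lon ⌊1.3735/0.0833333⌋ = 16 → q; lat ⌊0.9222/0.0416667⌋ = 22 → w.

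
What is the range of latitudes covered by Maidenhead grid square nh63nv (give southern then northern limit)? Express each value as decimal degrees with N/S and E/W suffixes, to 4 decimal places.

16.1250° S, 16.0833° S

Field N=13, H=7: +13·20° lon, +7·10° lat → SW at lon 80°, lat -20°.
Square 6, 3: +6·2° lon, +3·1° lat → SW at lon 92°, lat -17°.
Subsquare n=13, v=21: +13·0.0833333° lon, +21·0.0416667° lat → SW at lon 93.0833°, lat -16.125°.
Cell spans 0.0833333° lon × 0.0416667° lat.
south 16.1250° S, north 16.0833° S.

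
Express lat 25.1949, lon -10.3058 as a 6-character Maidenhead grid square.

Offset from 180°W / 90°S: lon 169.6942°, lat 115.1949°.
Field: 169.6942/20 → 8 → I, 115.1949/10 → 11 → L; chars IL.
Square: 9.6942/2 → 4, 5.1949/1 → 5; chars 45.
Subsquare: 1.6942/0.0833333 → 20 → u, 0.1949/0.0416667 → 4 → e; chars ue.

IL45ue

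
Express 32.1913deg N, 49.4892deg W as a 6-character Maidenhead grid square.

Shift to the Maidenhead origin (180°W, 90°S): lon 130.5108, lat 122.1913.
Field: 130.5108/20 → 6 → G, 122.1913/10 → 12 → M; chars GM.
Square: 10.5108/2 → 5, 2.1913/1 → 2; chars 52.
Subsquare: 0.5108/0.0833333 → 6 → g, 0.1913/0.0416667 → 4 → e; chars ge.

GM52ge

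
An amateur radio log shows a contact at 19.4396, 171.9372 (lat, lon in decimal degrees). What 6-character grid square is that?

RK59xk

Offset from 180°W / 90°S: lon 351.9372°, lat 109.4396°.
Field (20°×10°, letters A–R): lon ⌊351.9372/20⌋ = 17 → R; lat ⌊109.4396/10⌋ = 10 → K.
Square (2°×1°, digits 0–9): lon ⌊11.9372/2⌋ = 5; lat ⌊9.4396/1⌋ = 9.
Subsquare (5′×2.5′, letters a–x): lon ⌊1.9372/0.0833333⌋ = 23 → x; lat ⌊0.4396/0.0416667⌋ = 10 → k.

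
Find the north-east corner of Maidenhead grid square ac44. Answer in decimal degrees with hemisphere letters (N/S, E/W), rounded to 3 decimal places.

65.000° S, 170.000° W

Field A=0, C=2: +0·20° lon, +2·10° lat → SW at lon -180°, lat -70°.
Square 4, 4: +4·2° lon, +4·1° lat → SW at lon -172°, lat -66°.
Cell spans 2° lon × 1° lat. NE corner is SW corner plus one full cell.
latitude 65.000° S, longitude 170.000° W.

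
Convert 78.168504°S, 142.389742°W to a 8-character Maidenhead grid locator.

BB81tt39

Shift to the Maidenhead origin (180°W, 90°S): lon 37.61026, lat 11.83150.
Field: lon ⌊37.61026/20⌋ = 1 → B; lat ⌊11.83150/10⌋ = 1 → B.
Square: lon ⌊17.61026/2⌋ = 8; lat ⌊1.83150/1⌋ = 1.
Subsquare: lon ⌊1.61026/0.0833333⌋ = 19 → t; lat ⌊0.83150/0.0416667⌋ = 19 → t.
Extended square: lon ⌊0.02692/0.00833333⌋ = 3; lat ⌊0.03983/0.00416667⌋ = 9.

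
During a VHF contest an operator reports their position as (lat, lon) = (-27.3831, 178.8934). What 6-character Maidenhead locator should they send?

RG92ko

Add 180° to longitude and 90° to latitude: 358.8934, 62.6169.
Field: 358.8934/20 → 17 → R, 62.6169/10 → 6 → G; chars RG.
Square: 18.8934/2 → 9, 2.6169/1 → 2; chars 92.
Subsquare: 0.8934/0.0833333 → 10 → k, 0.6169/0.0416667 → 14 → o; chars ko.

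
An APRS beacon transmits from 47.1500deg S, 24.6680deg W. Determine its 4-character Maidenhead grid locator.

HE72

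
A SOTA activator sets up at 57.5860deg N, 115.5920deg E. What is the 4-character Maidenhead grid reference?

OO77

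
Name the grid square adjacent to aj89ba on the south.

Latitude subsquare a = 0; −1 → -1, wraps to 23 = x, carry into square.
Latitude square 9; −1 → 8.
The longitude characters are unchanged.

AJ88bx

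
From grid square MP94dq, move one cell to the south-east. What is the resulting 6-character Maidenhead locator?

Longitude subsquare d = 3; +1 → 4 = e.
Latitude subsquare q = 16; −1 → 15 = p.

MP94ep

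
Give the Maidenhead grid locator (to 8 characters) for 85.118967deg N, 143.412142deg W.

Add 180° to longitude and 90° to latitude: 36.58786, 175.11897.
Field: lon ⌊36.58786/20⌋ = 1 → B; lat ⌊175.11897/10⌋ = 17 → R.
Square: lon ⌊16.58786/2⌋ = 8; lat ⌊5.11897/1⌋ = 5.
Subsquare: lon ⌊0.58786/0.0833333⌋ = 7 → h; lat ⌊0.11897/0.0416667⌋ = 2 → c.
Extended square: lon ⌊0.00452/0.00833333⌋ = 0; lat ⌊0.03563/0.00416667⌋ = 8.

BR85hc08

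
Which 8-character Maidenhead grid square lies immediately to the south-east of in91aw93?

IN91bw02

Longitude extended square 9; +1 → 10, wraps to 0, carry into subsquare.
Longitude subsquare a = 0; +1 → 1 = b.
Latitude extended square 3; −1 → 2.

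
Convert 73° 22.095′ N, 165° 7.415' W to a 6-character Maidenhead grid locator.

AQ73ki

Offset from 180°W / 90°S: lon 14.8764°, lat 163.3682°.
Field: 14.8764/20 → 0 → A, 163.3682/10 → 16 → Q; chars AQ.
Square: 14.8764/2 → 7, 3.3682/1 → 3; chars 73.
Subsquare: 0.8764/0.0833333 → 10 → k, 0.3682/0.0416667 → 8 → i; chars ki.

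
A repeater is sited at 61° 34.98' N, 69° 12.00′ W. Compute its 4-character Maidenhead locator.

FP51

Shift to the Maidenhead origin (180°W, 90°S): lon 110.80, lat 151.58.
Field: lon ⌊110.80/20⌋ = 5 → F; lat ⌊151.58/10⌋ = 15 → P.
Square: lon ⌊10.80/2⌋ = 5; lat ⌊1.58/1⌋ = 1.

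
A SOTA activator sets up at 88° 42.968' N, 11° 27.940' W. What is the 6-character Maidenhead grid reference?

Offset from 180°W / 90°S: lon 168.5343°, lat 178.7161°.
Field: lon ⌊168.5343/20⌋ = 8 → I; lat ⌊178.7161/10⌋ = 17 → R.
Square: lon ⌊8.5343/2⌋ = 4; lat ⌊8.7161/1⌋ = 8.
Subsquare: lon ⌊0.5343/0.0833333⌋ = 6 → g; lat ⌊0.7161/0.0416667⌋ = 17 → r.

IR48gr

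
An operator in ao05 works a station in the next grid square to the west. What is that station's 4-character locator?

RO95

Longitude square 0; −1 → -1, wraps to 9, carry into field.
Longitude field A = 0; −1 → -1, wraps to 17 = R, wrapping around the antimeridian.
The latitude characters are unchanged.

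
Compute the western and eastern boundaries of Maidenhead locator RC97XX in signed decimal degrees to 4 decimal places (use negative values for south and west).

179.9167, 180.0000

Field R=17, C=2: +17·20° lon, +2·10° lat → SW at lon 160°, lat -70°.
Square 9, 7: +9·2° lon, +7·1° lat → SW at lon 178°, lat -63°.
Subsquare x=23, x=23: +23·0.0833333° lon, +23·0.0416667° lat → SW at lon 179.917°, lat -62.0417°.
Cell spans 0.0833333° lon × 0.0416667° lat.
west 179.9167, east 180.0000.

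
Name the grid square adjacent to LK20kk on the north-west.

Longitude subsquare k = 10; −1 → 9 = j.
Latitude subsquare k = 10; +1 → 11 = l.

LK20jl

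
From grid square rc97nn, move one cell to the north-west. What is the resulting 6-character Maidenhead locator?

RC97mo

Longitude subsquare n = 13; −1 → 12 = m.
Latitude subsquare n = 13; +1 → 14 = o.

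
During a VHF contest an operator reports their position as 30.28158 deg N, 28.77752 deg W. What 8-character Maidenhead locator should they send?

HM50og67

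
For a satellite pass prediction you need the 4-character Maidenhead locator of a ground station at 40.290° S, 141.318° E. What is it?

QE09

Add 180° to longitude and 90° to latitude: 321.32, 49.71.
Field: 321.32/20 → 16 → Q, 49.71/10 → 4 → E; chars QE.
Square: 1.32/2 → 0, 9.71/1 → 9; chars 09.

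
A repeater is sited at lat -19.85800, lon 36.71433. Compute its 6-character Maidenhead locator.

KH80id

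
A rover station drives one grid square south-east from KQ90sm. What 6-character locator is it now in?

KQ90tl

Longitude subsquare s = 18; +1 → 19 = t.
Latitude subsquare m = 12; −1 → 11 = l.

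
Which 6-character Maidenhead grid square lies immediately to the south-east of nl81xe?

Longitude subsquare x = 23; +1 → 24, wraps to 0 = a, carry into square.
Longitude square 8; +1 → 9.
Latitude subsquare e = 4; −1 → 3 = d.

NL91ad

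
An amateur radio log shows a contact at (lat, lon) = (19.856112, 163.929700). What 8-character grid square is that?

RK19xu15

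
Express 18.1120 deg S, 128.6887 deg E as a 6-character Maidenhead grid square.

Add 180° to longitude and 90° to latitude: 308.6887, 71.8880.
Field (20°×10°, letters A–R): 308.6887/20 → 15 → P, 71.8880/10 → 7 → H; chars PH.
Square (2°×1°, digits 0–9): 8.6887/2 → 4, 1.8880/1 → 1; chars 41.
Subsquare (5′×2.5′, letters a–x): 0.6887/0.0833333 → 8 → i, 0.8880/0.0416667 → 21 → v; chars iv.

PH41iv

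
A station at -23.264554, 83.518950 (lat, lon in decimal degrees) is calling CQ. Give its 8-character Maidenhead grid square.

NG16sr26

Add 180° to longitude and 90° to latitude: 263.51895, 66.73545.
Field: lon ⌊263.51895/20⌋ = 13 → N; lat ⌊66.73545/10⌋ = 6 → G.
Square: lon ⌊3.51895/2⌋ = 1; lat ⌊6.73545/1⌋ = 6.
Subsquare: lon ⌊1.51895/0.0833333⌋ = 18 → s; lat ⌊0.73545/0.0416667⌋ = 17 → r.
Extended square: lon ⌊0.01895/0.00833333⌋ = 2; lat ⌊0.02711/0.00416667⌋ = 6.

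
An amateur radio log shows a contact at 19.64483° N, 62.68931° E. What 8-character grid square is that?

MK19ip24

Add 180° to longitude and 90° to latitude: 242.68931, 109.64483.
Field: lon ⌊242.68931/20⌋ = 12 → M; lat ⌊109.64483/10⌋ = 10 → K.
Square: lon ⌊2.68931/2⌋ = 1; lat ⌊9.64483/1⌋ = 9.
Subsquare: lon ⌊0.68931/0.0833333⌋ = 8 → i; lat ⌊0.64483/0.0416667⌋ = 15 → p.
Extended square: lon ⌊0.02264/0.00833333⌋ = 2; lat ⌊0.01983/0.00416667⌋ = 4.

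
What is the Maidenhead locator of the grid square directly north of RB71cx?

RB72ca

Latitude subsquare x = 23; +1 → 24, wraps to 0 = a, carry into square.
Latitude square 1; +1 → 2.
The longitude characters are unchanged.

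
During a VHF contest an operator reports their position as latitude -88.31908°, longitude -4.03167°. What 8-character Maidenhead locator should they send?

Shift to the Maidenhead origin (180°W, 90°S): lon 175.96833, lat 1.68092.
Field: lon ⌊175.96833/20⌋ = 8 → I; lat ⌊1.68092/10⌋ = 0 → A.
Square: lon ⌊15.96833/2⌋ = 7; lat ⌊1.68092/1⌋ = 1.
Subsquare: lon ⌊1.96833/0.0833333⌋ = 23 → x; lat ⌊0.68092/0.0416667⌋ = 16 → q.
Extended square: lon ⌊0.05166/0.00833333⌋ = 6; lat ⌊0.01425/0.00416667⌋ = 3.

IA71xq63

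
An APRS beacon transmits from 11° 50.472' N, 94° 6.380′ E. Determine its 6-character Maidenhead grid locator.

NK71bu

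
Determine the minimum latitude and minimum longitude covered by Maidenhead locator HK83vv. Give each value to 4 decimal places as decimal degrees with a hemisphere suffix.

Field H=7, K=10: +7·20° lon, +10·10° lat → SW at lon -40°, lat 10°.
Square 8, 3: +8·2° lon, +3·1° lat → SW at lon -24°, lat 13°.
Subsquare v=21, v=21: +21·0.0833333° lon, +21·0.0416667° lat → SW at lon -22.25°, lat 13.875°.
latitude 13.8750° N, longitude 22.2500° W.

13.8750° N, 22.2500° W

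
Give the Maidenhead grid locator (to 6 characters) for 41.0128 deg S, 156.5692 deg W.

BE18rx

Offset from 180°W / 90°S: lon 23.4308°, lat 48.9872°.
Field: lon ⌊23.4308/20⌋ = 1 → B; lat ⌊48.9872/10⌋ = 4 → E.
Square: lon ⌊3.4308/2⌋ = 1; lat ⌊8.9872/1⌋ = 8.
Subsquare: lon ⌊1.4308/0.0833333⌋ = 17 → r; lat ⌊0.9872/0.0416667⌋ = 23 → x.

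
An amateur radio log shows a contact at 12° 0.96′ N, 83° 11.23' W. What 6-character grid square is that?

EK82ja

Add 180° to longitude and 90° to latitude: 96.8128, 102.0160.
Field: lon ⌊96.8128/20⌋ = 4 → E; lat ⌊102.0160/10⌋ = 10 → K.
Square: lon ⌊16.8128/2⌋ = 8; lat ⌊2.0160/1⌋ = 2.
Subsquare: lon ⌊0.8128/0.0833333⌋ = 9 → j; lat ⌊0.0160/0.0416667⌋ = 0 → a.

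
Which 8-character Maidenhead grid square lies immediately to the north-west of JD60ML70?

JD60ml61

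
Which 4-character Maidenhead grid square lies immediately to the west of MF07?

LF97

Longitude square 0; −1 → -1, wraps to 9, carry into field.
Longitude field M = 12; −1 → 11 = L.
The latitude characters are unchanged.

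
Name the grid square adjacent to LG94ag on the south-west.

LG84xf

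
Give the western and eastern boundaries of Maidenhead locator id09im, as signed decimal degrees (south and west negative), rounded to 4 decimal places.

Field I=8, D=3: +8·20° lon, +3·10° lat → SW at lon -20°, lat -60°.
Square 0, 9: +0·2° lon, +9·1° lat → SW at lon -20°, lat -51°.
Subsquare i=8, m=12: +8·0.0833333° lon, +12·0.0416667° lat → SW at lon -19.3333°, lat -50.5°.
Cell spans 0.0833333° lon × 0.0416667° lat.
west -19.3333, east -19.2500.

-19.3333, -19.2500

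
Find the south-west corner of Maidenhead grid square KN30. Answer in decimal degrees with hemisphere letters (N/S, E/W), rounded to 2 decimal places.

40.00° N, 26.00° E

Field K=10, N=13: +10·20° lon, +13·10° lat → SW at lon 20°, lat 40°.
Square 3, 0: +3·2° lon, +0·1° lat → SW at lon 26°, lat 40°.
latitude 40.00° N, longitude 26.00° E.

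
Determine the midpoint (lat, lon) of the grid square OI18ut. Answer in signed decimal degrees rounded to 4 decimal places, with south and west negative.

-1.1875, 103.7083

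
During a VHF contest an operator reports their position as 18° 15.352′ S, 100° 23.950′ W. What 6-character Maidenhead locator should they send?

DH91tr

Offset from 180°W / 90°S: lon 79.6008°, lat 71.7441°.
Field: 79.6008/20 → 3 → D, 71.7441/10 → 7 → H; chars DH.
Square: 19.6008/2 → 9, 1.7441/1 → 1; chars 91.
Subsquare: 1.6008/0.0833333 → 19 → t, 0.7441/0.0416667 → 17 → r; chars tr.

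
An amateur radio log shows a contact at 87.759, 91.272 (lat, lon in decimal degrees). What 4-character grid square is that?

Offset from 180°W / 90°S: lon 271.27°, lat 177.76°.
Field (20°×10°, letters A–R): 271.27/20 → 13 → N, 177.76/10 → 17 → R; chars NR.
Square (2°×1°, digits 0–9): 11.27/2 → 5, 7.76/1 → 7; chars 57.

NR57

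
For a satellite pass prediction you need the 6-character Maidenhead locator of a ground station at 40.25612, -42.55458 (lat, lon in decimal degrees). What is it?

Shift to the Maidenhead origin (180°W, 90°S): lon 137.4454, lat 130.2561.
Field: 137.4454/20 → 6 → G, 130.2561/10 → 13 → N; chars GN.
Square: 17.4454/2 → 8, 0.2561/1 → 0; chars 80.
Subsquare: 1.4454/0.0833333 → 17 → r, 0.2561/0.0416667 → 6 → g; chars rg.

GN80rg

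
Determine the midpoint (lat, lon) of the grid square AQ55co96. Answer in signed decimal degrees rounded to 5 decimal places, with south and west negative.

Field A=0, Q=16: +0·20° lon, +16·10° lat → SW at lon -180°, lat 70°.
Square 5, 5: +5·2° lon, +5·1° lat → SW at lon -170°, lat 75°.
Subsquare c=2, o=14: +2·0.0833333° lon, +14·0.0416667° lat → SW at lon -169.833°, lat 75.5833°.
Extended square 9, 6: +9·0.00833333° lon, +6·0.00416667° lat → SW at lon -169.758°, lat 75.6083°.
Cell spans 0.00833333° lon × 0.00416667° lat. Centre is SW corner plus half of each.
latitude 75.61042, longitude -169.75417.

75.61042, -169.75417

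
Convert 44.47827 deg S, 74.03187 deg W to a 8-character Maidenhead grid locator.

FE25xm65

Offset from 180°W / 90°S: lon 105.96813°, lat 45.52173°.
Field (20°×10°, letters A–R): lon ⌊105.96813/20⌋ = 5 → F; lat ⌊45.52173/10⌋ = 4 → E.
Square (2°×1°, digits 0–9): lon ⌊5.96813/2⌋ = 2; lat ⌊5.52173/1⌋ = 5.
Subsquare (5′×2.5′, letters a–x): lon ⌊1.96813/0.0833333⌋ = 23 → x; lat ⌊0.52173/0.0416667⌋ = 12 → m.
Extended square (30″×15″, digits 0–9): lon ⌊0.05146/0.00833333⌋ = 6; lat ⌊0.02173/0.00416667⌋ = 5.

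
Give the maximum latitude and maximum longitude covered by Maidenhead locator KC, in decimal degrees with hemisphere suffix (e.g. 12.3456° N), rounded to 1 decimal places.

Field K=10, C=2: +10·20° lon, +2·10° lat → SW at lon 20°, lat -70°.
Cell spans 20° lon × 10° lat. NE corner is SW corner plus one full cell.
latitude 60.0° S, longitude 40.0° E.

60.0° S, 40.0° E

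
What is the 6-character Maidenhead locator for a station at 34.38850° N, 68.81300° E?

MM44jj

Add 180° to longitude and 90° to latitude: 248.8130, 124.3885.
Field: 248.8130/20 → 12 → M, 124.3885/10 → 12 → M; chars MM.
Square: 8.8130/2 → 4, 4.3885/1 → 4; chars 44.
Subsquare: 0.8130/0.0833333 → 9 → j, 0.3885/0.0416667 → 9 → j; chars jj.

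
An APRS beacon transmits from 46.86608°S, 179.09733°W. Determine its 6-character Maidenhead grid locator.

Offset from 180°W / 90°S: lon 0.9027°, lat 43.1339°.
Field: 0.9027/20 → 0 → A, 43.1339/10 → 4 → E; chars AE.
Square: 0.9027/2 → 0, 3.1339/1 → 3; chars 03.
Subsquare: 0.9027/0.0833333 → 10 → k, 0.1339/0.0416667 → 3 → d; chars kd.

AE03kd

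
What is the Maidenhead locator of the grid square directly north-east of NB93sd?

Longitude subsquare s = 18; +1 → 19 = t.
Latitude subsquare d = 3; +1 → 4 = e.

NB93te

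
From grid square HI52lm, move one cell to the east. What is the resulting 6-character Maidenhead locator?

HI52mm

Longitude subsquare l = 11; +1 → 12 = m.
The latitude characters are unchanged.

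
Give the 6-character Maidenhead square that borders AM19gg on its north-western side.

Longitude subsquare g = 6; −1 → 5 = f.
Latitude subsquare g = 6; +1 → 7 = h.

AM19fh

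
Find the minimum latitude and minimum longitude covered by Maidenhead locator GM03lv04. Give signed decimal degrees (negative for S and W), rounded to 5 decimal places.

Field G=6, M=12: +6·20° lon, +12·10° lat → SW at lon -60°, lat 30°.
Square 0, 3: +0·2° lon, +3·1° lat → SW at lon -60°, lat 33°.
Subsquare l=11, v=21: +11·0.0833333° lon, +21·0.0416667° lat → SW at lon -59.0833°, lat 33.875°.
Extended square 0, 4: +0·0.00833333° lon, +4·0.00416667° lat → SW at lon -59.0833°, lat 33.8917°.
latitude 33.89167, longitude -59.08333.

33.89167, -59.08333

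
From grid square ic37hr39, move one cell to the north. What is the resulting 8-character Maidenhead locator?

IC37hs30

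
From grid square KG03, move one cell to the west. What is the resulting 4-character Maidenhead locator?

Longitude square 0; −1 → -1, wraps to 9, carry into field.
Longitude field K = 10; −1 → 9 = J.
The latitude characters are unchanged.

JG93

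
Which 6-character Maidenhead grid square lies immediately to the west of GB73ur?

Longitude subsquare u = 20; −1 → 19 = t.
The latitude characters are unchanged.

GB73tr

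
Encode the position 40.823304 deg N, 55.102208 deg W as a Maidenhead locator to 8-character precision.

GN20kt77

Shift to the Maidenhead origin (180°W, 90°S): lon 124.89779, lat 130.82330.
Field (20°×10°, letters A–R): lon ⌊124.89779/20⌋ = 6 → G; lat ⌊130.82330/10⌋ = 13 → N.
Square (2°×1°, digits 0–9): lon ⌊4.89779/2⌋ = 2; lat ⌊0.82330/1⌋ = 0.
Subsquare (5′×2.5′, letters a–x): lon ⌊0.89779/0.0833333⌋ = 10 → k; lat ⌊0.82330/0.0416667⌋ = 19 → t.
Extended square (30″×15″, digits 0–9): lon ⌊0.06446/0.00833333⌋ = 7; lat ⌊0.03164/0.00416667⌋ = 7.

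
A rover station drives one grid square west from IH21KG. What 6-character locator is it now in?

Longitude subsquare k = 10; −1 → 9 = j.
The latitude characters are unchanged.

IH21jg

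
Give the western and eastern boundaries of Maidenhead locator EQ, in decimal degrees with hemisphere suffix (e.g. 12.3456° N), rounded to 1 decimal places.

100.0° W, 80.0° W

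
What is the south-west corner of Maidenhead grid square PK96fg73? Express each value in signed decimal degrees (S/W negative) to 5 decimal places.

16.26250, 138.47500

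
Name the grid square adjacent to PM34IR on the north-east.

Longitude subsquare i = 8; +1 → 9 = j.
Latitude subsquare r = 17; +1 → 18 = s.

PM34js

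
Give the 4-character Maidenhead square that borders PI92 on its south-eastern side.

Longitude square 9; +1 → 10, wraps to 0, carry into field.
Longitude field P = 15; +1 → 16 = Q.
Latitude square 2; −1 → 1.

QI01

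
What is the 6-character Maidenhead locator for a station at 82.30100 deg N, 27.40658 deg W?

HR62hh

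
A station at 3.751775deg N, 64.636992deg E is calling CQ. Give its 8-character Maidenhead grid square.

MJ23hs60

Add 180° to longitude and 90° to latitude: 244.63699, 93.75177.
Field: lon ⌊244.63699/20⌋ = 12 → M; lat ⌊93.75177/10⌋ = 9 → J.
Square: lon ⌊4.63699/2⌋ = 2; lat ⌊3.75177/1⌋ = 3.
Subsquare: lon ⌊0.63699/0.0833333⌋ = 7 → h; lat ⌊0.75177/0.0416667⌋ = 18 → s.
Extended square: lon ⌊0.05366/0.00833333⌋ = 6; lat ⌊0.00177/0.00416667⌋ = 0.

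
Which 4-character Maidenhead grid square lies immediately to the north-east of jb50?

Longitude square 5; +1 → 6.
Latitude square 0; +1 → 1.

JB61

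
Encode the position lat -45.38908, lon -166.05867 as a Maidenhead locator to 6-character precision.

AE64xo

Offset from 180°W / 90°S: lon 13.9413°, lat 44.6109°.
Field: lon ⌊13.9413/20⌋ = 0 → A; lat ⌊44.6109/10⌋ = 4 → E.
Square: lon ⌊13.9413/2⌋ = 6; lat ⌊4.6109/1⌋ = 4.
Subsquare: lon ⌊1.9413/0.0833333⌋ = 23 → x; lat ⌊0.6109/0.0416667⌋ = 14 → o.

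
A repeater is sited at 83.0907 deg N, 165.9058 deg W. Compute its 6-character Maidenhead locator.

AR73bc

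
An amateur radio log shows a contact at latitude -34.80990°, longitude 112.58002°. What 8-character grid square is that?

Offset from 180°W / 90°S: lon 292.58002°, lat 55.19010°.
Field (20°×10°, letters A–R): lon ⌊292.58002/20⌋ = 14 → O; lat ⌊55.19010/10⌋ = 5 → F.
Square (2°×1°, digits 0–9): lon ⌊12.58002/2⌋ = 6; lat ⌊5.19010/1⌋ = 5.
Subsquare (5′×2.5′, letters a–x): lon ⌊0.58002/0.0833333⌋ = 6 → g; lat ⌊0.19010/0.0416667⌋ = 4 → e.
Extended square (30″×15″, digits 0–9): lon ⌊0.08002/0.00833333⌋ = 9; lat ⌊0.02343/0.00416667⌋ = 5.

OF65ge95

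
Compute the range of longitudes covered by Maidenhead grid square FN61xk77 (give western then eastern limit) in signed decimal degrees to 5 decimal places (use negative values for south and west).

-66.02500, -66.01667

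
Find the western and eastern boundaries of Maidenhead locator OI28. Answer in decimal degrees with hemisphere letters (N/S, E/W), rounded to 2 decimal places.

104.00° E, 106.00° E

Field O=14, I=8: +14·20° lon, +8·10° lat → SW at lon 100°, lat -10°.
Square 2, 8: +2·2° lon, +8·1° lat → SW at lon 104°, lat -2°.
Cell spans 2° lon × 1° lat.
west 104.00° E, east 106.00° E.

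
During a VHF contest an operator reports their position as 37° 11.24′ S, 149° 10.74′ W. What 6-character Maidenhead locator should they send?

BF52jt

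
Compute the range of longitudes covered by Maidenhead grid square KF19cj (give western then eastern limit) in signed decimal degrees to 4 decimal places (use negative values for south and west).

22.1667, 22.2500

Field K=10, F=5: +10·20° lon, +5·10° lat → SW at lon 20°, lat -40°.
Square 1, 9: +1·2° lon, +9·1° lat → SW at lon 22°, lat -31°.
Subsquare c=2, j=9: +2·0.0833333° lon, +9·0.0416667° lat → SW at lon 22.1667°, lat -30.625°.
Cell spans 0.0833333° lon × 0.0416667° lat.
west 22.1667, east 22.2500.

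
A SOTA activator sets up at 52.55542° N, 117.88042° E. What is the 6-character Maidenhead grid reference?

OO82wn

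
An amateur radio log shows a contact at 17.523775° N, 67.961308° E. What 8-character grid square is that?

MK37xm55

Offset from 180°W / 90°S: lon 247.96131°, lat 107.52378°.
Field (20°×10°, letters A–R): lon ⌊247.96131/20⌋ = 12 → M; lat ⌊107.52378/10⌋ = 10 → K.
Square (2°×1°, digits 0–9): lon ⌊7.96131/2⌋ = 3; lat ⌊7.52378/1⌋ = 7.
Subsquare (5′×2.5′, letters a–x): lon ⌊1.96131/0.0833333⌋ = 23 → x; lat ⌊0.52378/0.0416667⌋ = 12 → m.
Extended square (30″×15″, digits 0–9): lon ⌊0.04464/0.00833333⌋ = 5; lat ⌊0.02378/0.00416667⌋ = 5.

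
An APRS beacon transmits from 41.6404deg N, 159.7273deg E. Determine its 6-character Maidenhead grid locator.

Shift to the Maidenhead origin (180°W, 90°S): lon 339.7273, lat 131.6404.
Field (20°×10°, letters A–R): 339.7273/20 → 16 → Q, 131.6404/10 → 13 → N; chars QN.
Square (2°×1°, digits 0–9): 19.7273/2 → 9, 1.6404/1 → 1; chars 91.
Subsquare (5′×2.5′, letters a–x): 1.7273/0.0833333 → 20 → u, 0.6404/0.0416667 → 15 → p; chars up.

QN91up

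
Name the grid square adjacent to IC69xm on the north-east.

IC79an

Longitude subsquare x = 23; +1 → 24, wraps to 0 = a, carry into square.
Longitude square 6; +1 → 7.
Latitude subsquare m = 12; +1 → 13 = n.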